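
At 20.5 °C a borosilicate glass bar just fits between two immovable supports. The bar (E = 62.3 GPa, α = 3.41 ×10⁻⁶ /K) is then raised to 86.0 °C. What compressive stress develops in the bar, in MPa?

13.9 MPa

ΔT = 65.50 K. Constrained thermal stress σ = E·α·ΔT = 62.30×10³ MPa × 3.41×10⁻⁶ × 65.50 = 13.9 MPa (compressive).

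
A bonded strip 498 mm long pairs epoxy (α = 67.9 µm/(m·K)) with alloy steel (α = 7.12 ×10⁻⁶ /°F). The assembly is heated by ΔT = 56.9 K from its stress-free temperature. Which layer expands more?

epoxy

alloy steel: α = 7.12×10⁻⁶/°F × 9/5 = 12.8×10⁻⁶/K.
α(epoxy) = 67.9×10⁻⁶/K vs α(alloy steel) = 12.8×10⁻⁶/K.
Higher α expands more for the same ΔT: epoxy.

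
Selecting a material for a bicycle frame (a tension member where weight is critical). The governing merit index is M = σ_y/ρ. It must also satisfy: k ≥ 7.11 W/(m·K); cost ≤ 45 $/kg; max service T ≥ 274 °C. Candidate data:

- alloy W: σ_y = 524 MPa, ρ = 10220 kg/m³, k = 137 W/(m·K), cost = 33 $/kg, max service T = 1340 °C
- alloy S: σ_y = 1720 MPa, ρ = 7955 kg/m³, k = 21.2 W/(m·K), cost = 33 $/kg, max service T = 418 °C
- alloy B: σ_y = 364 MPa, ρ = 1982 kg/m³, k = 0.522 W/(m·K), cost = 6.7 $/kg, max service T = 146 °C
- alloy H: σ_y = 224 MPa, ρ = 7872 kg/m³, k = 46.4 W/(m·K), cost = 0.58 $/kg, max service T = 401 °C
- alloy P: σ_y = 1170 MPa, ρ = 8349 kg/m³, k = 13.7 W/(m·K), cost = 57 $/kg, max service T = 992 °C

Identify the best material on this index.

alloy S

Screen on constraints: k ≥ 7.11 W/(m·K); cost ≤ 45 $/kg; max service T ≥ 274 °C. Survivors: alloy W, alloy S, alloy H.
Evaluate M for each candidate:
  alloy S: M = 216 kN·m/kg
  alloy W: M = 51.3 kN·m/kg
  alloy H: M = 28.5 kN·m/kg
Highest index: alloy S.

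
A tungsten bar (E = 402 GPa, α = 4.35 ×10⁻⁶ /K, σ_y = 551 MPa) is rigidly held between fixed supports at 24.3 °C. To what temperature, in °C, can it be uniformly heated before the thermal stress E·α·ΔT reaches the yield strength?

339 °C

E·α·ΔT = 551.0 MPa ⇒ ΔT = 551.0 / (402.0×10³ × 4.35×10⁻⁶) = 315.1 K.
T = 24.3 + 315.1 = 339.4 °C.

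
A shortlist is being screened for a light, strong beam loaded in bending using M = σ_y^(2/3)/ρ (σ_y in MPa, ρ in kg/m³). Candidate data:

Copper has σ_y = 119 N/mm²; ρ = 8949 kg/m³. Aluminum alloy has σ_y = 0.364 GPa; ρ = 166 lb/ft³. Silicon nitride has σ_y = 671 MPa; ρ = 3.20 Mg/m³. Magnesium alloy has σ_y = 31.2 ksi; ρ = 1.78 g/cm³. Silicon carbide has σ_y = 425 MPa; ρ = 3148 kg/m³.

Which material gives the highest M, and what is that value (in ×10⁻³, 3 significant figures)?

In SI units:
  copper: σ_y = 119.0 MPa, ρ = 8949 kg/m³
  aluminum alloy: σ_y = 364.0 MPa, ρ = 2659 kg/m³
  silicon nitride: σ_y = 671.0 MPa, ρ = 3200 kg/m³
  magnesium alloy: σ_y = 215.1 MPa, ρ = 1780 kg/m³
  silicon carbide: σ_y = 425.0 MPa, ρ = 3148 kg/m³
  silicon nitride: M = 24.0×10⁻³
  magnesium alloy: M = 20.2×10⁻³
  aluminum alloy: M = 19.2×10⁻³
  silicon carbide: M = 18.0×10⁻³
  copper: M = 2.70×10⁻³
The maximum is for silicon nitride.

silicon nitride, M = 24.0×10⁻³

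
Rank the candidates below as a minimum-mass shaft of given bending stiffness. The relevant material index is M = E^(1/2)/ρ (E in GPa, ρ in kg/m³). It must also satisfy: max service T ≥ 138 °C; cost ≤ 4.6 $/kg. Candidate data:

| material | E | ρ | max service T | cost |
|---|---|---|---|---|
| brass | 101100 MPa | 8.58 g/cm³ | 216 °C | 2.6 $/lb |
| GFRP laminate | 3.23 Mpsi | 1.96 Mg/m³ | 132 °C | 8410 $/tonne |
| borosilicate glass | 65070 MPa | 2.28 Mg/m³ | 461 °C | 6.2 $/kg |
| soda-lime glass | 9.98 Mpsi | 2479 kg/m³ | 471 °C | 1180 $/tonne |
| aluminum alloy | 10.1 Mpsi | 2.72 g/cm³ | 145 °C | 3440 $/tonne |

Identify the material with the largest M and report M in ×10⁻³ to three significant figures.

Screen on constraints: max service T ≥ 138 °C; cost ≤ 4.6 $/kg. Survivors: soda-lime glass, aluminum alloy.
In SI units:
  soda-lime glass: E = 68.81 GPa, ρ = 2479 kg/m³
  aluminum alloy: E = 69.64 GPa, ρ = 2720 kg/m³
  soda-lime glass: M = 3.35×10⁻³
  aluminum alloy: M = 3.07×10⁻³
Highest index: soda-lime glass.

soda-lime glass, M = 3.35×10⁻³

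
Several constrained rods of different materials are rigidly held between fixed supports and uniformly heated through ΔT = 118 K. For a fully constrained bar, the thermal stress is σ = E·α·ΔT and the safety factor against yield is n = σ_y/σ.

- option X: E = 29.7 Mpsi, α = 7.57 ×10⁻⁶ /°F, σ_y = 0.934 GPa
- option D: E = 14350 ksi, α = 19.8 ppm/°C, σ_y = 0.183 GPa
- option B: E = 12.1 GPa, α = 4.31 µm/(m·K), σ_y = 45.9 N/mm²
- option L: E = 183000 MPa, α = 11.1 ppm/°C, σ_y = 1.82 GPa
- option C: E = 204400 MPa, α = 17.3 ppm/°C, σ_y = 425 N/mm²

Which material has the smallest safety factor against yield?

Per material, after unit conversion:
  option X: E = 204.8, α = 13.6, σ_y = 934.0 → σ = 329 MPa, n = 2.84
  option D: E = 98.94, α = 19.8, σ_y = 183.0 → σ = 231 MPa, n = 0.792
  option B: E = 12.10, α = 4.31, σ_y = 45.90 → σ = 6.15 MPa, n = 7.46
  option L: E = 183.0, α = 11.1, σ_y = 1820 → σ = 240 MPa, n = 7.59
  option C: E = 204.4, α = 17.3, σ_y = 425.0 → σ = 417 MPa, n = 1.02
Option D has the lowest safety factor, n = 0.792.

option D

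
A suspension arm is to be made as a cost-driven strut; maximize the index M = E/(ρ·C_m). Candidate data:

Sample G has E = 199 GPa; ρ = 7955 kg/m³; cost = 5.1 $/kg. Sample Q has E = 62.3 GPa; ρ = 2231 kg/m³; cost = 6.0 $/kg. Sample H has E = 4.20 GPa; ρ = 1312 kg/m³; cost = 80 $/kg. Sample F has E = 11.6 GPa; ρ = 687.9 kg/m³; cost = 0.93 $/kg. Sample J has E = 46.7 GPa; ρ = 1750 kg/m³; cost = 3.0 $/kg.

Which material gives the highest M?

sample F

Computing M directly (units already consistent):
  sample F: M = 18.1 MN·m per $
  sample J: M = 8.90 MN·m per $
  sample G: M = 4.91 MN·m per $
  sample Q: M = 4.65 MN·m per $
  sample H: M = 0.0400 MN·m per $
The maximum is for sample F.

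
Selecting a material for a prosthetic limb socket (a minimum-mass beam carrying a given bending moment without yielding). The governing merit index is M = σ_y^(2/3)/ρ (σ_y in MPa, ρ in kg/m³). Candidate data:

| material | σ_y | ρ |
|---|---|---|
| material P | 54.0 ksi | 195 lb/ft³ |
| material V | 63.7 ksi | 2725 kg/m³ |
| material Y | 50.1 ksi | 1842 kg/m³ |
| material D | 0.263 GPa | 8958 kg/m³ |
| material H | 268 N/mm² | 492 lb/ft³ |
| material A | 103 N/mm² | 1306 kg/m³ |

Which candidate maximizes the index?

In SI units:
  material P: σ_y = 372.3 MPa, ρ = 3124 kg/m³
  material V: σ_y = 439.2 MPa, ρ = 2725 kg/m³
  material Y: σ_y = 345.4 MPa, ρ = 1842 kg/m³
  material D: σ_y = 263.0 MPa, ρ = 8958 kg/m³
  material H: σ_y = 268.0 MPa, ρ = 7881 kg/m³
  material A: σ_y = 103.0 MPa, ρ = 1306 kg/m³
  material Y: M = 26.7×10⁻³
  material V: M = 21.2×10⁻³
  material A: M = 16.8×10⁻³
  material P: M = 16.6×10⁻³
  material H: M = 5.27×10⁻³
  material D: M = 4.58×10⁻³
Material Y has the largest M.

material Y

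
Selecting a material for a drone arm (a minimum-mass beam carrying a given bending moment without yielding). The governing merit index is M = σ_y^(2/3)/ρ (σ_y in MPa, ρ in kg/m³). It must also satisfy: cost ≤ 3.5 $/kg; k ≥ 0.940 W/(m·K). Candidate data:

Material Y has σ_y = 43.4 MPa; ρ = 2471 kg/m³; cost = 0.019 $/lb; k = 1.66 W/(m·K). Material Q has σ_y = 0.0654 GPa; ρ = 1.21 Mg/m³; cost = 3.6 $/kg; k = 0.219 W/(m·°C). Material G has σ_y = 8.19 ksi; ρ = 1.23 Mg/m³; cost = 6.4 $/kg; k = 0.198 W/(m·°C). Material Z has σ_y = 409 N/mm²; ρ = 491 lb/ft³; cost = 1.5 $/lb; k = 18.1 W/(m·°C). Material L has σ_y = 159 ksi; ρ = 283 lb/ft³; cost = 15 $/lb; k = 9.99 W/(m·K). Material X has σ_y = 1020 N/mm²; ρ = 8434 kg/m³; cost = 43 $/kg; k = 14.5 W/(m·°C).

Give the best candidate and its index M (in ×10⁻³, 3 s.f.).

material Z, M = 7.01×10⁻³

Screen on constraints: cost ≤ 3.5 $/kg; k ≥ 0.940 W/(m·K). Survivors: material Y, material Z.
Normalizing units and computing the index:
  material Y: σ_y = 43.40 MPa, ρ = 2471 kg/m³
  material Z: σ_y = 409.0 MPa, ρ = 7865 kg/m³
  material Z: M = 7.01×10⁻³
  material Y: M = 5.00×10⁻³
Highest index: material Z.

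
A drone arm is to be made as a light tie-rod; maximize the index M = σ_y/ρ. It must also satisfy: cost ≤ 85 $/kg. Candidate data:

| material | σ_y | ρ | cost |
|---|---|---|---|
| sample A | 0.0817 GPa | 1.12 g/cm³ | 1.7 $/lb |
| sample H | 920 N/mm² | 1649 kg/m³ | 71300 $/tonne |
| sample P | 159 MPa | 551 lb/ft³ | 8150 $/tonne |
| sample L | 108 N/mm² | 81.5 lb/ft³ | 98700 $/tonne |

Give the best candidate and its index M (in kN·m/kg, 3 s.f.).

sample H, M = 558 kN·m/kg

Screen on constraints: cost ≤ 85 $/kg. Survivors: sample A, sample H, sample P.
Normalizing units and computing the index:
  sample A: σ_y = 81.70 MPa, ρ = 1120 kg/m³
  sample H: σ_y = 920.0 MPa, ρ = 1649 kg/m³
  sample P: σ_y = 159.0 MPa, ρ = 8826 kg/m³
  sample H: M = 558 kN·m/kg
  sample A: M = 72.9 kN·m/kg
  sample P: M = 18.0 kN·m/kg
Sample H ranks first.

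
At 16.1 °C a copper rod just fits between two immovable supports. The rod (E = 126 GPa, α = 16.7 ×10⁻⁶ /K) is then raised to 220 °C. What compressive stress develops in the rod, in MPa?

429 MPa

ΔT = 203.9 K. Constrained thermal stress σ = E·α·ΔT = 126.0×10³ MPa × 16.7×10⁻⁶ × 203.9 = 429 MPa (compressive).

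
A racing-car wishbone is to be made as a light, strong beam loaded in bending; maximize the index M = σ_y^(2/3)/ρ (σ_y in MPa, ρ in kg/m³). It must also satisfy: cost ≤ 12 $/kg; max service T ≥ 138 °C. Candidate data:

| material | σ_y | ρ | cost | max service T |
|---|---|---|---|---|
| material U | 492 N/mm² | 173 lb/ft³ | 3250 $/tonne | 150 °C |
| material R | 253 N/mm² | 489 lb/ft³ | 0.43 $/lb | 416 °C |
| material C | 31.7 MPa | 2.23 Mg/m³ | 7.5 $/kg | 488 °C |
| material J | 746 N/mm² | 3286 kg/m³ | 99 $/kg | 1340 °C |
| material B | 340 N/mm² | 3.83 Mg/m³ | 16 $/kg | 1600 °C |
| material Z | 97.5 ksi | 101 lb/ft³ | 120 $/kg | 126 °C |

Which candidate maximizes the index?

Screen on constraints: cost ≤ 12 $/kg; max service T ≥ 138 °C. Survivors: material U, material R, material C.
After converting to SI:
  material U: σ_y = 492.0 MPa, ρ = 2771 kg/m³
  material R: σ_y = 253.0 MPa, ρ = 7833 kg/m³
  material C: σ_y = 31.70 MPa, ρ = 2230 kg/m³
  material U: M = 22.5×10⁻³
  material R: M = 5.11×10⁻³
  material C: M = 4.49×10⁻³
The maximum is for material U.

material U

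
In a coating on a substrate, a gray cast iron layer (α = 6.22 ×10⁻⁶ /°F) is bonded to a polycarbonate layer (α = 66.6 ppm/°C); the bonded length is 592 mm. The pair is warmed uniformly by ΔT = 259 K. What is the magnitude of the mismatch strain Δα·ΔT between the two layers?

gray cast iron: α = 6.22×10⁻⁶/°F × 9/5 = 11.2×10⁻⁶/K.
Δα = |11.2 − 66.6|×10⁻⁶/K = 55.4×10⁻⁶/K.
Mismatch strain = Δα·ΔT = 55.4×10⁻⁶ × 259.0 = 0.0143.

0.0143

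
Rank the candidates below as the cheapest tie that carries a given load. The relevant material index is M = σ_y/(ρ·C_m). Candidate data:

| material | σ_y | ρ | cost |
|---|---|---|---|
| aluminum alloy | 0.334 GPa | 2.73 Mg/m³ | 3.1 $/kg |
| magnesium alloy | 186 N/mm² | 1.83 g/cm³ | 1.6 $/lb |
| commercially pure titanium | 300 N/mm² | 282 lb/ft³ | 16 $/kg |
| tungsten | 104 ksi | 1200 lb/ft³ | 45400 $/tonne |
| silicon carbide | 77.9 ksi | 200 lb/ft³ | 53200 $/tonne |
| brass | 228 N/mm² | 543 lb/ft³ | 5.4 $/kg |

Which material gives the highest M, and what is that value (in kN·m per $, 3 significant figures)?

aluminum alloy, M = 39.5 kN·m per $

Normalizing units and computing the index:
  aluminum alloy: σ_y = 334.0 MPa, ρ = 2730 kg/m³, cost = 3.100 $/kg
  magnesium alloy: σ_y = 186.0 MPa, ρ = 1830 kg/m³, cost = 3.527 $/kg
  commercially pure titanium: σ_y = 300.0 MPa, ρ = 4517 kg/m³, cost = 16.00 $/kg
  tungsten: σ_y = 717.1 MPa, ρ = 19220 kg/m³, cost = 45.40 $/kg
  silicon carbide: σ_y = 537.1 MPa, ρ = 3204 kg/m³, cost = 53.20 $/kg
  brass: σ_y = 228.0 MPa, ρ = 8698 kg/m³, cost = 5.400 $/kg
  aluminum alloy: M = 39.5 kN·m per $
  magnesium alloy: M = 28.8 kN·m per $
  brass: M = 4.85 kN·m per $
  commercially pure titanium: M = 4.15 kN·m per $
  silicon carbide: M = 3.15 kN·m per $
  tungsten: M = 0.822 kN·m per $
Aluminum alloy has the largest M.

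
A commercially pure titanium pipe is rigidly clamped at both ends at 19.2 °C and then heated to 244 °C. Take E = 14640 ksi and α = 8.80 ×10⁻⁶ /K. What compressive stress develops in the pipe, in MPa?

E = 14640 ksi = 100.9 GPa.
ΔT = 224.8 K. Constrained thermal stress σ = E·α·ΔT = 100.9×10³ MPa × 8.80×10⁻⁶ × 224.8 = 200 MPa (compressive).

200 MPa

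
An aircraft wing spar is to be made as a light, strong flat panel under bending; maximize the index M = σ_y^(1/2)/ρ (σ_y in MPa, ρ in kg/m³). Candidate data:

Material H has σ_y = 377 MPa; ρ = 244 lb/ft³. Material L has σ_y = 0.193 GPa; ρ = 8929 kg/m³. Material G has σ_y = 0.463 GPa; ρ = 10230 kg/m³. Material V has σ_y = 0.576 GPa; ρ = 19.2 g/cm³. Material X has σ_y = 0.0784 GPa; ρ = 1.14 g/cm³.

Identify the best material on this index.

Putting every candidate on a common basis:
  material H: σ_y = 377.0 MPa, ρ = 3909 kg/m³
  material L: σ_y = 193.0 MPa, ρ = 8929 kg/m³
  material G: σ_y = 463.0 MPa, ρ = 10230 kg/m³
  material V: σ_y = 576.0 MPa, ρ = 19200 kg/m³
  material X: σ_y = 78.40 MPa, ρ = 1140 kg/m³
  material X: M = 7.77×10⁻³
  material H: M = 4.97×10⁻³
  material G: M = 2.10×10⁻³
  material L: M = 1.56×10⁻³
  material V: M = 1.25×10⁻³
Material X ranks first.

material X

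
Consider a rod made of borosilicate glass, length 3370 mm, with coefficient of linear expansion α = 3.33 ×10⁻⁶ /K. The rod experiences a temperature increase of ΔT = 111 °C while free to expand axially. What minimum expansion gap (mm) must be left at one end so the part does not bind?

ΔL = α·L₀·ΔT = 3.33×10⁻⁶ × 3370 mm × 111.0 K = 1.25 mm.

1.25 mm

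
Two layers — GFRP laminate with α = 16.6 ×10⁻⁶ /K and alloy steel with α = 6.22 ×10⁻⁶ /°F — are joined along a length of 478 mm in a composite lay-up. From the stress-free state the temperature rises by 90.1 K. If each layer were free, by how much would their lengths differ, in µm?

233 µm

alloy steel: α = 6.22×10⁻⁶/°F × 9/5 = 11.2×10⁻⁶/K.
Δα = |16.6 − 11.2|×10⁻⁶/K = 5.40×10⁻⁶/K.
ΔL_mismatch = Δα·L·ΔT = 5.40×10⁻⁶ × 478.0 mm × 90.1 K = 233 µm.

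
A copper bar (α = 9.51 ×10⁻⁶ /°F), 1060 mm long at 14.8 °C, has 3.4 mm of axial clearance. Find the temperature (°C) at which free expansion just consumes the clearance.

202 °C

α = 9.51×10⁻⁶/°F × 9/5 = 17.1×10⁻⁶/K.
α·L₀·ΔT = 3.4 mm ⇒ ΔT = 3.4 / (17.1×10⁻⁶ × 1060.0) = 187.4 K.
T = 14.8 + 187.4 = 202.2 °C.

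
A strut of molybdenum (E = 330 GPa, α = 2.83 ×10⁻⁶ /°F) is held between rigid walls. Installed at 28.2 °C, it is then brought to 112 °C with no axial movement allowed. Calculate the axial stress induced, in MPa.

α = 2.83×10⁻⁶/°F × 9/5 = 5.09×10⁻⁶/K.
ΔT = 83.80 K. Constrained thermal stress σ = E·α·ΔT = 330.0×10³ MPa × 5.09×10⁻⁶ × 83.80 = 141 MPa (compressive).

141 MPa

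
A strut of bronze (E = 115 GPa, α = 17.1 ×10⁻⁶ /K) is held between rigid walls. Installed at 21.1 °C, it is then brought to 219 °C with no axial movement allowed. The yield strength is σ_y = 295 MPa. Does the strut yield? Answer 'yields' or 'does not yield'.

ΔT = 197.9 K. Constrained thermal stress σ = E·α·ΔT = 115.0×10³ MPa × 17.1×10⁻⁶ × 197.9 = 389 MPa (compressive).
Compare to σ_y = 295 MPa: σ ≥ σ_y, so it yields.

yields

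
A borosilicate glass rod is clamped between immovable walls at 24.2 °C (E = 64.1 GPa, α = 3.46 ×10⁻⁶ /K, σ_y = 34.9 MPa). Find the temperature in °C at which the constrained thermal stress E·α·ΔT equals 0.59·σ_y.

117 °C

E·α·ΔT = 20.59 MPa ⇒ ΔT = 20.59 / (64.10×10³ × 3.46×10⁻⁶) = 92.84 K.
T = 24.2 + 92.84 = 117.0 °C.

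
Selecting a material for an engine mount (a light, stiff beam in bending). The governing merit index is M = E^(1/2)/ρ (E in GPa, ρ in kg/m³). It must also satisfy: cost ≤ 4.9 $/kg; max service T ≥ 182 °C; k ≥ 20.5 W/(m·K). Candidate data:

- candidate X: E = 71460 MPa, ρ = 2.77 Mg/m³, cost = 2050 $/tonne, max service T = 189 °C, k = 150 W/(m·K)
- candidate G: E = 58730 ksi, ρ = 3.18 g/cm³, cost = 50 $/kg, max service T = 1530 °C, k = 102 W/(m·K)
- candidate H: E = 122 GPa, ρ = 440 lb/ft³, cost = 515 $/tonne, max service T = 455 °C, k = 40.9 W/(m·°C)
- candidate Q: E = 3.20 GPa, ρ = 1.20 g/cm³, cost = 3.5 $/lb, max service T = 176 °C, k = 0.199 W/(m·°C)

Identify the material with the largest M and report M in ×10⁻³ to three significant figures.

candidate X, M = 3.05×10⁻³

Screen on constraints: cost ≤ 4.9 $/kg; max service T ≥ 182 °C; k ≥ 20.5 W/(m·K). Survivors: candidate X, candidate H.
Putting every candidate on a common basis:
  candidate X: E = 71.46 GPa, ρ = 2770 kg/m³
  candidate H: E = 122.0 GPa, ρ = 7048 kg/m³
  candidate X: M = 3.05×10⁻³
  candidate H: M = 1.57×10⁻³
The maximum is for candidate X.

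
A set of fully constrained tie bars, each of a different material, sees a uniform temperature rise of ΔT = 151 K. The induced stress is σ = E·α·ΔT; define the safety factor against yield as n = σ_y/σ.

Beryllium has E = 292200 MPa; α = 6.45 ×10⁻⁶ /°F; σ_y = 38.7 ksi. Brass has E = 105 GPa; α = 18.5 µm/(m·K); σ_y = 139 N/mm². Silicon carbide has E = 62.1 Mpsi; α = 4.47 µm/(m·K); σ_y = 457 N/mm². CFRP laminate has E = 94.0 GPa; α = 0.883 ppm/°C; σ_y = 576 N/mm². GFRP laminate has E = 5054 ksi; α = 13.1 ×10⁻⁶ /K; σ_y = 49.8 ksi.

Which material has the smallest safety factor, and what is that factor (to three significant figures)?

In consistent units (E in GPa, α in ×10⁻⁶/K, σ_y in MPa):
  beryllium: E = 292.2, α = 11.6, σ_y = 266.8 → σ = 512 MPa, n = 0.521
  brass: E = 105.0, α = 18.5, σ_y = 139.0 → σ = 293 MPa, n = 0.474
  silicon carbide: E = 428.2, α = 4.47, σ_y = 457.0 → σ = 289 MPa, n = 1.58
  CFRP laminate: E = 94.00, α = 0.883, σ_y = 576.0 → σ = 12.5 MPa, n = 46.0
  GFRP laminate: E = 34.85, α = 13.1, σ_y = 343.4 → σ = 68.9 MPa, n = 4.98
Smallest n: brass with n = 0.474.

brass, n = 0.474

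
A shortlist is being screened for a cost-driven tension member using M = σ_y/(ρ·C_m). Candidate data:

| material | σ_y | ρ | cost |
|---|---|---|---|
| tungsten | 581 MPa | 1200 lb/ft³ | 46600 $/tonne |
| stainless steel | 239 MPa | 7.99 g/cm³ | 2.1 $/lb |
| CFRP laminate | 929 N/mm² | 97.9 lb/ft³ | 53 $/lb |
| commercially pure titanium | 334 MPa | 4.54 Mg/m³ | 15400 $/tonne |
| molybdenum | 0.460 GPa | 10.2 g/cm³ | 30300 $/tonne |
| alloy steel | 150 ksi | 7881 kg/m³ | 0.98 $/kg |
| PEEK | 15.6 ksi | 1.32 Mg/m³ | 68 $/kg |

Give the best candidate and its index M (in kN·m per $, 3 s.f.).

alloy steel, M = 134 kN·m per $

Putting every candidate on a common basis:
  tungsten: σ_y = 581.0 MPa, ρ = 19220 kg/m³, cost = 46.60 $/kg
  stainless steel: σ_y = 239.0 MPa, ρ = 7990 kg/m³, cost = 4.630 $/kg
  CFRP laminate: σ_y = 929.0 MPa, ρ = 1568 kg/m³, cost = 116.8 $/kg
  commercially pure titanium: σ_y = 334.0 MPa, ρ = 4540 kg/m³, cost = 15.40 $/kg
  molybdenum: σ_y = 460.0 MPa, ρ = 10200 kg/m³, cost = 30.30 $/kg
  alloy steel: σ_y = 1034 MPa, ρ = 7881 kg/m³, cost = 0.9800 $/kg
  PEEK: σ_y = 107.6 MPa, ρ = 1320 kg/m³, cost = 68.00 $/kg
  alloy steel: M = 134 kN·m per $
  stainless steel: M = 6.46 kN·m per $
  CFRP laminate: M = 5.07 kN·m per $
  commercially pure titanium: M = 4.78 kN·m per $
  molybdenum: M = 1.49 kN·m per $
  PEEK: M = 1.20 kN·m per $
  tungsten: M = 0.649 kN·m per $
Highest index: alloy steel.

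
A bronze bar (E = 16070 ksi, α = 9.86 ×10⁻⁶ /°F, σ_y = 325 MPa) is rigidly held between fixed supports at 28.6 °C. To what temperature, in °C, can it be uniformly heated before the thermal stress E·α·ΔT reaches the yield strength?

194 °C

E = 16070 ksi = 110.8 GPa.
α = 9.86×10⁻⁶/°F × 9/5 = 17.7×10⁻⁶/K.
E·α·ΔT = 325.0 MPa ⇒ ΔT = 325.0 / (110.8×10³ × 17.7×10⁻⁶) = 165.3 K.
T = 28.6 + 165.3 = 193.9 °C.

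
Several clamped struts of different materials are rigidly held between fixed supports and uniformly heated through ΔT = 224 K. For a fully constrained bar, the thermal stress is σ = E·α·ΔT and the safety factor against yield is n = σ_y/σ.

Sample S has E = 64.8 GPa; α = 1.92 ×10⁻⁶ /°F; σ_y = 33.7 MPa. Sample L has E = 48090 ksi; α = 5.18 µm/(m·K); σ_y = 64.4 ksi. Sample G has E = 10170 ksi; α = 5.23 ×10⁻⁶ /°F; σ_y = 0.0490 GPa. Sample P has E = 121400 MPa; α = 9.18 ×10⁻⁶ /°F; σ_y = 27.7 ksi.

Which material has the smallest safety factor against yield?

Converting E to GPa, α to ×10⁻⁶/K, σ_y to MPa, then σ and n for each:
  sample S: E = 64.80, α = 3.46, σ_y = 33.70 → σ = 50.2 MPa, n = 0.672
  sample L: E = 331.6, α = 5.18, σ_y = 444.0 → σ = 385 MPa, n = 1.15
  sample G: E = 70.12, α = 9.41, σ_y = 49.00 → σ = 148 MPa, n = 0.331
  sample P: E = 121.4, α = 16.5, σ_y = 191.0 → σ = 449 MPa, n = 0.425
The minimum is sample G at n = 0.331.

sample G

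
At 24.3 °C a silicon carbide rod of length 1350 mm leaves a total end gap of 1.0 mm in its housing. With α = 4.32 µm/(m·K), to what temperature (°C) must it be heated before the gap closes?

196 °C

α·L₀·ΔT = 1.0 mm ⇒ ΔT = 1.0 / (4.32×10⁻⁶ × 1350.0) = 171.5 K.
T = 24.3 + 171.5 = 195.8 °C.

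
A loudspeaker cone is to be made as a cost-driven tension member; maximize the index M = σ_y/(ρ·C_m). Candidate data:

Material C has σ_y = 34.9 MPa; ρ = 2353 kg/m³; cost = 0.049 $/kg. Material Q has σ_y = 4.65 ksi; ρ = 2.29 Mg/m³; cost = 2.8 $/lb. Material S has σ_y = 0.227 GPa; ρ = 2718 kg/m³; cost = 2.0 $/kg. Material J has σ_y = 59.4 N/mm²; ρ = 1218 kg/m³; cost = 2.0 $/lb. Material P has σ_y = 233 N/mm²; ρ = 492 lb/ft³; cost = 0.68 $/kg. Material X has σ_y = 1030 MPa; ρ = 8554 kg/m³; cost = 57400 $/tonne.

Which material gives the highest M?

material C

Normalizing units and computing the index:
  material C: σ_y = 34.90 MPa, ρ = 2353 kg/m³, cost = 0.04900 $/kg
  material Q: σ_y = 32.06 MPa, ρ = 2290 kg/m³, cost = 6.173 $/kg
  material S: σ_y = 227.0 MPa, ρ = 2718 kg/m³, cost = 2.000 $/kg
  material J: σ_y = 59.40 MPa, ρ = 1218 kg/m³, cost = 4.409 $/kg
  material P: σ_y = 233.0 MPa, ρ = 7881 kg/m³, cost = 0.6800 $/kg
  material X: σ_y = 1030 MPa, ρ = 8554 kg/m³, cost = 57.40 $/kg
  material C: M = 303 kN·m per $
  material P: M = 43.5 kN·m per $
  material S: M = 41.8 kN·m per $
  material J: M = 11.1 kN·m per $
  material Q: M = 2.27 kN·m per $
  material X: M = 2.10 kN·m per $
Highest index: material C.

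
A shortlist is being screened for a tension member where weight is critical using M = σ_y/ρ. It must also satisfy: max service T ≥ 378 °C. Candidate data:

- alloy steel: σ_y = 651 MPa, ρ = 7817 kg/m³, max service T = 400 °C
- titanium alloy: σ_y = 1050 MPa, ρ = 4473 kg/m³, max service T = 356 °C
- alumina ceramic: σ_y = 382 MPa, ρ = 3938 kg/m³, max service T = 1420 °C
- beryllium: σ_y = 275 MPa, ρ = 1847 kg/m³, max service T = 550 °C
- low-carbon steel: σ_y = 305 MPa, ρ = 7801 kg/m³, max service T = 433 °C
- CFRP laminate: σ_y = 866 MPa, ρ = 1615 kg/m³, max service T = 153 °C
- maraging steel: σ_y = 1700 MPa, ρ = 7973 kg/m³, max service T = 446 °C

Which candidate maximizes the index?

maraging steel

Screen on constraints: max service T ≥ 378 °C. Survivors: alloy steel, alumina ceramic, beryllium, low-carbon steel, maraging steel.
Evaluate M for each candidate:
  maraging steel: M = 213 kN·m/kg
  beryllium: M = 149 kN·m/kg
  alumina ceramic: M = 97.0 kN·m/kg
  alloy steel: M = 83.3 kN·m/kg
  low-carbon steel: M = 39.1 kN·m/kg
Highest index: maraging steel.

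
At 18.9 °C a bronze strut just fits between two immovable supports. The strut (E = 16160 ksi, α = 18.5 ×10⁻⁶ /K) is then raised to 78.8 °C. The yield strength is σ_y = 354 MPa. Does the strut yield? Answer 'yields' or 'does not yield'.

E = 16160 ksi = 111.4 GPa.
ΔT = 59.90 K. Constrained thermal stress σ = E·α·ΔT = 111.4×10³ MPa × 18.5×10⁻⁶ × 59.90 = 123 MPa (compressive).
Compare to σ_y = 354 MPa: σ < σ_y, so it does not yield.

does not yield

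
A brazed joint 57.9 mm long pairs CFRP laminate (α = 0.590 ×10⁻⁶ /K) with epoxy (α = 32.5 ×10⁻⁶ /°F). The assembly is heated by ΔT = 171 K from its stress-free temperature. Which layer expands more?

epoxy: α = 32.5×10⁻⁶/°F × 9/5 = 58.5×10⁻⁶/K.
α(CFRP laminate) = 0.590×10⁻⁶/K vs α(epoxy) = 58.5×10⁻⁶/K.
Higher α expands more for the same ΔT: epoxy.

epoxy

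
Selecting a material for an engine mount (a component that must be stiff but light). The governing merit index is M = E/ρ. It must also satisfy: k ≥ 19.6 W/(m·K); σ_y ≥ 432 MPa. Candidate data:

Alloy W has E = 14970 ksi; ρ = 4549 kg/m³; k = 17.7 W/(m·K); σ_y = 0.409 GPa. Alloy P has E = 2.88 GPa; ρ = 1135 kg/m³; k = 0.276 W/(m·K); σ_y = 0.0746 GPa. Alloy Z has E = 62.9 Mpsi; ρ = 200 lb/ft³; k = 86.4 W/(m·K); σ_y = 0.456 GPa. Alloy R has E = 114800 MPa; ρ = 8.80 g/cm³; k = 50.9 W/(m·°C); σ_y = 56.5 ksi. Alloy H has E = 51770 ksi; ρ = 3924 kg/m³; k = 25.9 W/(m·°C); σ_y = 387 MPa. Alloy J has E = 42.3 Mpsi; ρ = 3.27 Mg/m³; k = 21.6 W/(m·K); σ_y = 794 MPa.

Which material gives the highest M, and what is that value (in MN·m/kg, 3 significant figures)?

Screen on constraints: k ≥ 19.6 W/(m·K); σ_y ≥ 432 MPa. Survivors: alloy Z, alloy J.
In SI units:
  alloy Z: E = 433.7 GPa, ρ = 3204 kg/m³
  alloy J: E = 291.6 GPa, ρ = 3270 kg/m³
  alloy Z: M = 135 MN·m/kg
  alloy J: M = 89.2 MN·m/kg
Highest index: alloy Z.

alloy Z, M = 135 MN·m/kg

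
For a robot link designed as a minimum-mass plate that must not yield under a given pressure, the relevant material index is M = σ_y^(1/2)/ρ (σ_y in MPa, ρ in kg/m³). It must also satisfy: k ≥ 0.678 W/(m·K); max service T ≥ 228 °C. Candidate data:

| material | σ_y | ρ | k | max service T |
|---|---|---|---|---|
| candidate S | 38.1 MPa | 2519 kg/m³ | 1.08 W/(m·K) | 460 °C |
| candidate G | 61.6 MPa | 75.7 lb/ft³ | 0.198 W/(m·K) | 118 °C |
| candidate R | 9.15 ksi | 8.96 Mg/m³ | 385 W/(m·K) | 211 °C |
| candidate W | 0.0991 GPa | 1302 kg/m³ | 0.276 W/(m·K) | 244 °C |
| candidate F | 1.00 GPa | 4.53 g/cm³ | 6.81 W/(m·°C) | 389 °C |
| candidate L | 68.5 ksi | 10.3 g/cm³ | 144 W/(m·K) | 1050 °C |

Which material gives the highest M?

Screen on constraints: k ≥ 0.678 W/(m·K); max service T ≥ 228 °C. Survivors: candidate S, candidate F, candidate L.
Normalizing units and computing the index:
  candidate S: σ_y = 38.10 MPa, ρ = 2519 kg/m³
  candidate F: σ_y = 1000 MPa, ρ = 4530 kg/m³
  candidate L: σ_y = 472.3 MPa, ρ = 10300 kg/m³
  candidate F: M = 6.98×10⁻³
  candidate S: M = 2.45×10⁻³
  candidate L: M = 2.11×10⁻³
Highest index: candidate F.

candidate F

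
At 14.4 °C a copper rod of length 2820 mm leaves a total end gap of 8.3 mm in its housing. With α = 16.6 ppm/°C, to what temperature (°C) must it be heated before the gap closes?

α·L₀·ΔT = 8.3 mm ⇒ ΔT = 8.3 / (16.6×10⁻⁶ × 2820.0) = 177.3 K.
T = 14.4 + 177.3 = 191.7 °C.

192 °C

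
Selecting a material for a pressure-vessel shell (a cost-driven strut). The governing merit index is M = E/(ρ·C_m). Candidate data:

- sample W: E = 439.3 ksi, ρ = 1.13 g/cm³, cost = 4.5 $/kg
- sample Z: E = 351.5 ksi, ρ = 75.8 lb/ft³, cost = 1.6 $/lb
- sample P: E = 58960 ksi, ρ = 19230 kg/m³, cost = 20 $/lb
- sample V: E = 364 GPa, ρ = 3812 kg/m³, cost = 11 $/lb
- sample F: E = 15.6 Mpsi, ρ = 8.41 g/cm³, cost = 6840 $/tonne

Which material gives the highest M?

After converting to SI:
  sample W: E = 3.029 GPa, ρ = 1130 kg/m³, cost = 4.500 $/kg
  sample Z: E = 2.424 GPa, ρ = 1214 kg/m³, cost = 3.527 $/kg
  sample P: E = 406.5 GPa, ρ = 19230 kg/m³, cost = 44.09 $/kg
  sample V: E = 364.0 GPa, ρ = 3812 kg/m³, cost = 24.25 $/kg
  sample F: E = 107.6 GPa, ρ = 8410 kg/m³, cost = 6.840 $/kg
  sample V: M = 3.94 MN·m per $
  sample F: M = 1.87 MN·m per $
  sample W: M = 0.596 MN·m per $
  sample Z: M = 0.566 MN·m per $
  sample P: M = 0.479 MN·m per $
Sample V ranks first.

sample V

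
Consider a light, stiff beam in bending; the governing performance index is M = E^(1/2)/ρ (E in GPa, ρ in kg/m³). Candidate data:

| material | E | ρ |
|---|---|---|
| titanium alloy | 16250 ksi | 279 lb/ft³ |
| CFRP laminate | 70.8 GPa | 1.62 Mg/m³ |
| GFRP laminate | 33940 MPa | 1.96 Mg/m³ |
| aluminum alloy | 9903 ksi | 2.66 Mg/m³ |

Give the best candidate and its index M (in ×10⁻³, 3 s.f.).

Putting every candidate on a common basis:
  titanium alloy: E = 112.0 GPa, ρ = 4469 kg/m³
  CFRP laminate: E = 70.80 GPa, ρ = 1620 kg/m³
  GFRP laminate: E = 33.94 GPa, ρ = 1960 kg/m³
  aluminum alloy: E = 68.28 GPa, ρ = 2660 kg/m³
  CFRP laminate: M = 5.19×10⁻³
  aluminum alloy: M = 3.11×10⁻³
  GFRP laminate: M = 2.97×10⁻³
  titanium alloy: M = 2.37×10⁻³
CFRP laminate has the largest M.

CFRP laminate, M = 5.19×10⁻³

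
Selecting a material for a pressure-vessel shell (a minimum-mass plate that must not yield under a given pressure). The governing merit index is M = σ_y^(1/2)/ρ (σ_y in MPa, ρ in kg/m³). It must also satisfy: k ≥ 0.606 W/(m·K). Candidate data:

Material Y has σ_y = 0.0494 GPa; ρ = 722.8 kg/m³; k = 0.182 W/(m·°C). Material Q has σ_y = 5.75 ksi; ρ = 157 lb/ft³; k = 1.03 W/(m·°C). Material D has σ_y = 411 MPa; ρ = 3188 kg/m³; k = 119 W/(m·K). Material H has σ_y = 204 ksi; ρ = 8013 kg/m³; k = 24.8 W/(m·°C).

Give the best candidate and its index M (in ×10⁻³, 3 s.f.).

material D, M = 6.36×10⁻³

Screen on constraints: k ≥ 0.606 W/(m·K). Survivors: material Q, material D, material H.
Normalizing units and computing the index:
  material Q: σ_y = 39.64 MPa, ρ = 2515 kg/m³
  material D: σ_y = 411.0 MPa, ρ = 3188 kg/m³
  material H: σ_y = 1407 MPa, ρ = 8013 kg/m³
  material D: M = 6.36×10⁻³
  material H: M = 4.68×10⁻³
  material Q: M = 2.50×10⁻³
The maximum is for material D.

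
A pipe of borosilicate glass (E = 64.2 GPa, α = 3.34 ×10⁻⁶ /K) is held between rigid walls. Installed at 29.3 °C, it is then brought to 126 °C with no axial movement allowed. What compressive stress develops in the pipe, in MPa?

ΔT = 96.70 K. Constrained thermal stress σ = E·α·ΔT = 64.20×10³ MPa × 3.34×10⁻⁶ × 96.70 = 20.7 MPa (compressive).

20.7 MPa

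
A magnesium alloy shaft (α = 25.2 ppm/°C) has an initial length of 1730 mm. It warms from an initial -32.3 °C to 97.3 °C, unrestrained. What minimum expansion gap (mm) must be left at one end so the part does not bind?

ΔT = 97.3 − (-32.3) = 129.6 K.
ΔL = α·L₀·ΔT = 25.2×10⁻⁶ × 1730 mm × 129.6 K = 5.65 mm.

5.65 mm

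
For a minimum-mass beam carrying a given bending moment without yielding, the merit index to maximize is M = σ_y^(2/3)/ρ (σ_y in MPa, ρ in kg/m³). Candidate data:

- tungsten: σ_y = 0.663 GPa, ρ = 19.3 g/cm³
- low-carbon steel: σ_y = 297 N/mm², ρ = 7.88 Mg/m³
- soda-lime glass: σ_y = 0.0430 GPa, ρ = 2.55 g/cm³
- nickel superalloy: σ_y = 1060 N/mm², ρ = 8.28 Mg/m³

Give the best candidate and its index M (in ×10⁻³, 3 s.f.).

nickel superalloy, M = 12.6×10⁻³

Putting every candidate on a common basis:
  tungsten: σ_y = 663.0 MPa, ρ = 19300 kg/m³
  low-carbon steel: σ_y = 297.0 MPa, ρ = 7880 kg/m³
  soda-lime glass: σ_y = 43.00 MPa, ρ = 2550 kg/m³
  nickel superalloy: σ_y = 1060 MPa, ρ = 8280 kg/m³
  nickel superalloy: M = 12.6×10⁻³
  low-carbon steel: M = 5.65×10⁻³
  soda-lime glass: M = 4.81×10⁻³
  tungsten: M = 3.94×10⁻³
Nickel superalloy ranks first.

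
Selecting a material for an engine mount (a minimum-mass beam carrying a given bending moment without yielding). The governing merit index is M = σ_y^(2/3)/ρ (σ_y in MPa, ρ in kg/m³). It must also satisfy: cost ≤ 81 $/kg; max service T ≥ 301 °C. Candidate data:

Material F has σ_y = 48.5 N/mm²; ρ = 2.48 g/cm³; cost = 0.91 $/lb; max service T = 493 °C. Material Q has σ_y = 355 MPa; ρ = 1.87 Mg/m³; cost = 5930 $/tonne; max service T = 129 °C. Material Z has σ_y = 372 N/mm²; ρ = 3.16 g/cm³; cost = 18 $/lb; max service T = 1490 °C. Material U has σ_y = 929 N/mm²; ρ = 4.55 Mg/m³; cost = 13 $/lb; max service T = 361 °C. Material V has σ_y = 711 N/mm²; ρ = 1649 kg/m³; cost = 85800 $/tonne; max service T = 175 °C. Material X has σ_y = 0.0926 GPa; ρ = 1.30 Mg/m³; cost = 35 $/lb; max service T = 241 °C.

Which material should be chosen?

material U

Screen on constraints: cost ≤ 81 $/kg; max service T ≥ 301 °C. Survivors: material F, material Z, material U.
Convert each candidate to consistent units, then evaluate M:
  material F: σ_y = 48.50 MPa, ρ = 2480 kg/m³
  material Z: σ_y = 372.0 MPa, ρ = 3160 kg/m³
  material U: σ_y = 929.0 MPa, ρ = 4550 kg/m³
  material U: M = 20.9×10⁻³
  material Z: M = 16.4×10⁻³
  material F: M = 5.36×10⁻³
The maximum is for material U.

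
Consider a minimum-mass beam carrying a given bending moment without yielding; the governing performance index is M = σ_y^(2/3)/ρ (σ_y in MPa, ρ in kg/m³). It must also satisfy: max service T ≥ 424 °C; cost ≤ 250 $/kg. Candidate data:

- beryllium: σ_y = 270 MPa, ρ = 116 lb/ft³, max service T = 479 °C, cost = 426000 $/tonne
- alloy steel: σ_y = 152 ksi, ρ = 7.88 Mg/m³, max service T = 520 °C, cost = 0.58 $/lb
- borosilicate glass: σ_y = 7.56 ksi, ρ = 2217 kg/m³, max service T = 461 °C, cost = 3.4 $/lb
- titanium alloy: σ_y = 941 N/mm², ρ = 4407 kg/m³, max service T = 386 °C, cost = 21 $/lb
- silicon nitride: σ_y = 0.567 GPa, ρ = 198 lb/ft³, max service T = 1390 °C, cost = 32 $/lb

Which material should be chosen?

silicon nitride

Screen on constraints: max service T ≥ 424 °C; cost ≤ 250 $/kg. Survivors: alloy steel, borosilicate glass, silicon nitride.
After converting to SI:
  alloy steel: σ_y = 1048 MPa, ρ = 7880 kg/m³
  borosilicate glass: σ_y = 52.12 MPa, ρ = 2217 kg/m³
  silicon nitride: σ_y = 567.0 MPa, ρ = 3172 kg/m³
  silicon nitride: M = 21.6×10⁻³
  alloy steel: M = 13.1×10⁻³
  borosilicate glass: M = 6.29×10⁻³
The maximum is for silicon nitride.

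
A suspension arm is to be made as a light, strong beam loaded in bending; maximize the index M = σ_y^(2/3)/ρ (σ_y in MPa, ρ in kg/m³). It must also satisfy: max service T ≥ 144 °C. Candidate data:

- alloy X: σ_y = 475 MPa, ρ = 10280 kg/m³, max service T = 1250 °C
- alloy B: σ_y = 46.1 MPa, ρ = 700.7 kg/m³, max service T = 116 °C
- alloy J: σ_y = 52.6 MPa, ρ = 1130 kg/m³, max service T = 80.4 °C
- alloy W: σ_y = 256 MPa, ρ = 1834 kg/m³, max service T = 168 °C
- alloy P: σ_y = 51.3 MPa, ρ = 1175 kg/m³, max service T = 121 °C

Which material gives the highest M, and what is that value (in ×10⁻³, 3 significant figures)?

Screen on constraints: max service T ≥ 144 °C. Survivors: alloy X, alloy W.
Evaluate M for each candidate:
  alloy W: M = 22.0×10⁻³
  alloy X: M = 5.92×10⁻³
Alloy W has the largest M.

alloy W, M = 22.0×10⁻³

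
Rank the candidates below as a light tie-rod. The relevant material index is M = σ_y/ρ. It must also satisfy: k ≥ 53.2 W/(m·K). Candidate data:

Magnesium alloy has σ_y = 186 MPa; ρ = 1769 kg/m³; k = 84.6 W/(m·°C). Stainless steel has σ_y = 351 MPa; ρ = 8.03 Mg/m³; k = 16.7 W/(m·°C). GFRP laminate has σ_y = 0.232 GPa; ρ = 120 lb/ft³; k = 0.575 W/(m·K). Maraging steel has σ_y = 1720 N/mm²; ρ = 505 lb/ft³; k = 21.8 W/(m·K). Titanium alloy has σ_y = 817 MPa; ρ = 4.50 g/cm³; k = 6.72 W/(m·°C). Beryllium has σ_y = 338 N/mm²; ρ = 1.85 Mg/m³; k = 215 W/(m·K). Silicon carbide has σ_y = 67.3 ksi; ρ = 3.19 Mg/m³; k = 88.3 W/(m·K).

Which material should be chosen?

beryllium

Screen on constraints: k ≥ 53.2 W/(m·K). Survivors: magnesium alloy, beryllium, silicon carbide.
Convert each candidate to consistent units, then evaluate M:
  magnesium alloy: σ_y = 186.0 MPa, ρ = 1769 kg/m³
  beryllium: σ_y = 338.0 MPa, ρ = 1850 kg/m³
  silicon carbide: σ_y = 464.0 MPa, ρ = 3190 kg/m³
  beryllium: M = 183 kN·m/kg
  silicon carbide: M = 145 kN·m/kg
  magnesium alloy: M = 105 kN·m/kg
Beryllium has the largest M.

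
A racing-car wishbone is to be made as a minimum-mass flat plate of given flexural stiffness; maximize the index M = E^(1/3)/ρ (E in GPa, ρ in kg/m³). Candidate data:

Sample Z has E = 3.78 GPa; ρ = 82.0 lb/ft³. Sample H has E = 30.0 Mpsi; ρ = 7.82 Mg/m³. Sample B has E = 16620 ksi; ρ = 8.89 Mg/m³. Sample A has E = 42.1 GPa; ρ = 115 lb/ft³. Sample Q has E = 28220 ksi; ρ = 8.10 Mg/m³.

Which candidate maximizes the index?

sample A

Convert each candidate to consistent units, then evaluate M:
  sample Z: E = 3.780 GPa, ρ = 1314 kg/m³
  sample H: E = 206.8 GPa, ρ = 7820 kg/m³
  sample B: E = 114.6 GPa, ρ = 8890 kg/m³
  sample A: E = 42.10 GPa, ρ = 1842 kg/m³
  sample Q: E = 194.6 GPa, ρ = 8100 kg/m³
  sample A: M = 1.89×10⁻³
  sample Z: M = 1.19×10⁻³
  sample H: M = 0.756×10⁻³
  sample Q: M = 0.715×10⁻³
  sample B: M = 0.546×10⁻³
Highest index: sample A.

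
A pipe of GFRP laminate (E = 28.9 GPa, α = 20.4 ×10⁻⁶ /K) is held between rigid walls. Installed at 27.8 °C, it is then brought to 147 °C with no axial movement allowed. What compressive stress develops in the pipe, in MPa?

ΔT = 119.2 K. Constrained thermal stress σ = E·α·ΔT = 28.90×10³ MPa × 20.4×10⁻⁶ × 119.2 = 70.3 MPa (compressive).

70.3 MPa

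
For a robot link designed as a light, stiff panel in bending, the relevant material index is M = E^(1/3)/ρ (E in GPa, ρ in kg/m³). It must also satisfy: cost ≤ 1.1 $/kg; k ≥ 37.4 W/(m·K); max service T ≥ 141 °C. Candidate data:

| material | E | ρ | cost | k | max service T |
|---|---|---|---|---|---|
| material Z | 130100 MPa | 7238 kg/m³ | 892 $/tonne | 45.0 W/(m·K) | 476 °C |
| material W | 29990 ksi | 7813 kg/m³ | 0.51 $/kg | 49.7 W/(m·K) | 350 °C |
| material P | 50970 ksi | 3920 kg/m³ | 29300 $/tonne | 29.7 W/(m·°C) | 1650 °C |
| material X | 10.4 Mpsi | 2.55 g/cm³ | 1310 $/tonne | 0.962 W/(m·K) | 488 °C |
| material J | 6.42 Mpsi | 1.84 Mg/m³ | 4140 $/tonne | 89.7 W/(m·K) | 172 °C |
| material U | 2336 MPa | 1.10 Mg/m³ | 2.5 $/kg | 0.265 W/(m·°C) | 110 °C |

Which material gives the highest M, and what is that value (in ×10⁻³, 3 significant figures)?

Screen on constraints: cost ≤ 1.1 $/kg; k ≥ 37.4 W/(m·K); max service T ≥ 141 °C. Survivors: material Z, material W.
Normalizing units and computing the index:
  material Z: E = 130.1 GPa, ρ = 7238 kg/m³
  material W: E = 206.8 GPa, ρ = 7813 kg/m³
  material W: M = 0.757×10⁻³
  material Z: M = 0.700×10⁻³
Material W has the largest M.

material W, M = 0.757×10⁻³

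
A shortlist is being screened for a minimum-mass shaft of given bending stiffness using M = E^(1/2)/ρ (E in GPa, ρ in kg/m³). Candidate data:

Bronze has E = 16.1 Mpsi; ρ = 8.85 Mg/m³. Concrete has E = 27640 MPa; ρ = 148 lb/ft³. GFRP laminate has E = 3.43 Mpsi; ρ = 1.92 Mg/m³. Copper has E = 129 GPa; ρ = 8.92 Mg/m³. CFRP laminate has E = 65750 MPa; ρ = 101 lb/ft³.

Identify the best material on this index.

Putting every candidate on a common basis:
  bronze: E = 111.0 GPa, ρ = 8850 kg/m³
  concrete: E = 27.64 GPa, ρ = 2371 kg/m³
  GFRP laminate: E = 23.65 GPa, ρ = 1920 kg/m³
  copper: E = 129.0 GPa, ρ = 8920 kg/m³
  CFRP laminate: E = 65.75 GPa, ρ = 1618 kg/m³
  CFRP laminate: M = 5.01×10⁻³
  GFRP laminate: M = 2.53×10⁻³
  concrete: M = 2.22×10⁻³
  copper: M = 1.27×10⁻³
  bronze: M = 1.19×10⁻³
Highest index: CFRP laminate.

CFRP laminate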